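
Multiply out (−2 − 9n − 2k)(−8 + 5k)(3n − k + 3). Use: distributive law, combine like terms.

(−2 − 9n − 2k)(−8 + 5k)(3n − k + 3)
= (16 − 10k + 72n − 45kn + 16k − 10k^2)(3n − k + 3)    [distributive law]
= (16 + 6k + 72n − 45kn − 10k^2)(3n − k + 3)    [combine like terms]
= 48n − 16k + 48 + 18kn − 6k^2 + 18k + 216n^2 − 72kn + 216n − 135kn^2 + 45k^2n − 135kn − 30k^2n + 10k^3 − 30k^2    [distributive law]
= 264n + 2k + 48 − 189kn − 36k^2 + 216n^2 − 135kn^2 + 15k^2n + 10k^3    [combine like terms]

264n + 2k + 48 − 189kn − 36k^2 + 216n^2 − 135kn^2 + 15k^2n + 10k^3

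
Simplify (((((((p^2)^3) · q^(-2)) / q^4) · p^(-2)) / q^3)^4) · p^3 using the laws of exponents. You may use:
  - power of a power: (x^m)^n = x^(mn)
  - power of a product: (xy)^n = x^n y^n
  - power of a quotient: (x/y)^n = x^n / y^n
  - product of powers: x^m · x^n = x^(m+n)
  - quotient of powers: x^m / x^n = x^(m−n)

p^19·q^(-36)

(((((((p^2)^3) · q^(-2)) / q^4) · p^(-2)) / q^3)^4) · p^3
= (((((((p^2)^3) · q^(-2)) / q^4) · p^(-2))^4) / ((q^3)^4)) · p^3    [power of a quotient]
= (((((((p^2)^3) · q^(-2)) / q^4)^4) · ((p^(-2))^4)) / ((q^3)^4)) · p^3    [power of a product]
= (((((((p^2)^3) · q^(-2))^4) / ((q^4)^4)) · ((p^(-2))^4)) / ((q^3)^4)) · p^3    [power of a quotient]
= (((((((p^2)^3)^4) · ((q^(-2))^4)) / ((q^4)^4)) · ((p^(-2))^4)) / ((q^3)^4)) · p^3    [power of a product]
= ((((((p^2)^12) · ((q^(-2))^4)) / ((q^4)^4)) · ((p^(-2))^4)) / ((q^3)^4)) · p^3    [power of a power]
= ((((p^24 · ((q^(-2))^4)) / ((q^4)^4)) · ((p^(-2))^4)) / ((q^3)^4)) · p^3    [power of a power]
= ((((p^24 · q^(-8)) / ((q^4)^4)) · ((p^(-2))^4)) / ((q^3)^4)) · p^3    [power of a power]
= ((((p^24 · q^(-8)) / q^16) · ((p^(-2))^4)) / ((q^3)^4)) · p^3    [power of a power]
= ((((p^24 · q^(-8)) / q^16) · p^(-8)) / ((q^3)^4)) · p^3    [power of a power]
= ((((p^24 · q^(-8)) / q^16) · p^(-8)) / q^12) · p^3    [power of a power]
= p^19·q^(-36)    [quotient of powers; product of powers]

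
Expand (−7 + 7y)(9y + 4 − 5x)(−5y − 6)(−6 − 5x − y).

868y^2 − 70xy^2 + 2093y^3 − 2268y − 1750xy − 1008 + 420x − 175x^2y + 1050x^2 + 1400xy^3 + 315y^4 − 875x^2y^2

(−7 + 7y)(9y + 4 − 5x)(−5y − 6)(−6 − 5x − y)
= (−63y − 28 + 35x + 63y^2 + 28y − 35xy)(−5y − 6)(−6 − 5x − y)    [distributive law]
= (−35y − 28 + 35x + 63y^2 − 35xy)(−5y − 6)(−6 − 5x − y)    [combine like terms]
= (175y^2 + 210y + 140y + 168 − 175xy − 210x − 315y^3 − 378y^2 + 175xy^2 + 210xy)(−6 − 5x − y)    [distributive law]
= (−203y^2 + 350y + 168 + 35xy − 210x − 315y^3 + 175xy^2)(−6 − 5x − y)    [combine like terms]
= 1218y^2 + 1015xy^2 + 203y^3 − 2100y − 1750xy − 350y^2 − 1008 − 840x − 168y − 210xy − 175x^2y − 35xy^2 + 1260x + 1050x^2 + 210xy + 1890y^3 + 1575xy^3 + 315y^4 − 1050xy^2 − 875x^2y^2 − 175xy^3    [distributive law]
= 868y^2 − 70xy^2 + 2093y^3 − 2268y − 1750xy − 1008 + 420x − 175x^2y + 1050x^2 + 1400xy^3 + 315y^4 − 875x^2y^2    [combine like terms]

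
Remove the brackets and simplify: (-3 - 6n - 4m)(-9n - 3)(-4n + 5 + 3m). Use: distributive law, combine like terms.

90n² + 189n + 267mn + 45 + 87m - 216n³ + 18mn² + 108m²n + 36m²

(-3 - 6n - 4m)(-9n - 3)(-4n + 5 + 3m)
= (27n + 9 + 54n² + 18n + 36mn + 12m)(-4n + 5 + 3m)    [distributive law]
= (45n + 9 + 54n² + 36mn + 12m)(-4n + 5 + 3m)    [combine like terms]
= -180n² + 225n + 135mn - 36n + 45 + 27m - 216n³ + 270n² + 162mn² - 144mn² + 180mn + 108m²n - 48mn + 60m + 36m²    [distributive law]
= 90n² + 189n + 267mn + 45 + 87m - 216n³ + 18mn² + 108m²n + 36m²    [combine like terms]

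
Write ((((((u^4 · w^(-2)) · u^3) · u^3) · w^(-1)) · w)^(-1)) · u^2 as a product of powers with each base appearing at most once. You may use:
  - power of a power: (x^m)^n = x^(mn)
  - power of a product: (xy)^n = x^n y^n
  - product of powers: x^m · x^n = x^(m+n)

((((((u^4 · w^(-2)) · u^3) · u^3) · w^(-1)) · w)^(-1)) · u^2
= ((((((u^4 · w^(-2)) · u^3) · u^3) · w^(-1))^(-1)) · (w^(-1))) · u^2    [power of a product]
= ((((((u^4 · w^(-2)) · u^3) · u^3)^(-1)) · ((w^(-1))^(-1))) · (w^(-1))) · u^2    [power of a product]
= ((((((u^4 · w^(-2)) · u^3)^(-1)) · ((u^3)^(-1))) · ((w^(-1))^(-1))) · (w^(-1))) · u^2    [power of a product]
= ((((((u^4 · w^(-2))^(-1)) · ((u^3)^(-1))) · ((u^3)^(-1))) · ((w^(-1))^(-1))) · (w^(-1))) · u^2    [power of a product]
= (((((((u^4)^(-1)) · ((w^(-2))^(-1))) · ((u^3)^(-1))) · ((u^3)^(-1))) · ((w^(-1))^(-1))) · (w^(-1))) · u^2    [power of a product]
= (((((u^(-4) · ((w^(-2))^(-1))) · ((u^3)^(-1))) · ((u^3)^(-1))) · ((w^(-1))^(-1))) · (w^(-1))) · u^2    [power of a power]
= (((((u^(-4) · w^2) · ((u^3)^(-1))) · ((u^3)^(-1))) · ((w^(-1))^(-1))) · (w^(-1))) · u^2    [power of a power]
= (((((u^(-4) · w^2) · u^(-3)) · ((u^3)^(-1))) · ((w^(-1))^(-1))) · (w^(-1))) · u^2    [power of a power]
= (((((u^(-4) · w^2) · u^(-3)) · u^(-3)) · ((w^(-1))^(-1))) · (w^(-1))) · u^2    [power of a power]
= (((((u^(-4) · w^2) · u^(-3)) · u^(-3)) · w) · (w^(-1))) · u^2    [power of a power]
= u^(-8)w^2    [product of powers]

u^(-8)w^2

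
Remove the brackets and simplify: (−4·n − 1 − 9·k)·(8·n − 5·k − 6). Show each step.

−32·n² − 52·k·n + 16·n + 59·k + 6 + 45·k²

(−4·n − 1 − 9·k)·(8·n − 5·k − 6)
= −32·n² + 20·k·n + 24·n − 8·n + 5·k + 6 − 72·k·n + 45·k² + 54·k    [distributive law]
= −32·n² − 52·k·n + 16·n + 59·k + 6 + 45·k²    [combine like terms]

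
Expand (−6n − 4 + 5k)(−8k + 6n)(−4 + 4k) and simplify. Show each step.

(−6n − 4 + 5k)(−8k + 6n)(−4 + 4k)
= (48kn − 36n^2 + 32k − 24n − 40k^2 + 30kn)(−4 + 4k)    [distributive law]
= (78kn − 36n^2 + 32k − 24n − 40k^2)(−4 + 4k)    [combine like terms]
= −312kn + 312k^2n + 144n^2 − 144kn^2 − 128k + 128k^2 + 96n − 96kn + 160k^2 − 160k^3    [distributive law]
= −408kn + 312k^2n + 144n^2 − 144kn^2 − 128k + 288k^2 + 96n − 160k^3    [combine like terms]

−408kn + 312k^2n + 144n^2 − 144kn^2 − 128k + 288k^2 + 96n − 160k^3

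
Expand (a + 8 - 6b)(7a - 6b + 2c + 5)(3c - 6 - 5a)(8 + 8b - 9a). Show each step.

(a + 8 - 6b)(7a - 6b + 2c + 5)(3c - 6 - 5a)(8 + 8b - 9a)
= (7a^2 - 6ab + 2ac + 5a + 56a - 48b + 16c + 40 - 42ab + 36b^2 - 12bc - 30b)(3c - 6 - 5a)(8 + 8b - 9a)    [distributive law]
= (7a^2 - 48ab + 2ac + 61a - 78b + 16c + 40 + 36b^2 - 12bc)(3c - 6 - 5a)(8 + 8b - 9a)    [combine like terms]
= (21a^2c - 42a^2 - 35a^3 - 144abc + 288ab + 240a^2b + 6ac^2 - 12ac - 10a^2c + 183ac - 366a - 305a^2 - 234bc + 468b + 390ab + 48c^2 - 96c - 80ac + 120c - 240 - 200a + 108b^2c - 216b^2 - 180ab^2 - 36bc^2 + 72bc + 60abc)(8 + 8b - 9a)    [distributive law]
= (11a^2c - 347a^2 - 35a^3 - 84abc + 678ab + 240a^2b + 6ac^2 + 91ac - 566a - 162bc + 468b + 48c^2 + 24c - 240 + 108b^2c - 216b^2 - 180ab^2 - 36bc^2)(8 + 8b - 9a)    [combine like terms]
= 88a^2c + 88a^2bc - 99a^3c - 2776a^2 - 2776a^2b + 3123a^3 - 280a^3 - 280a^3b + 315a^4 - 672abc - 672ab^2c + 756a^2bc + 5424ab + 5424ab^2 - 6102a^2b + 1920a^2b + 1920a^2b^2 - 2160a^3b + 48ac^2 + 48abc^2 - 54a^2c^2 + 728ac + 728abc - 819a^2c - 4528a - 4528ab + 5094a^2 - 1296bc - 1296b^2c + 1458abc + 3744b + 3744b^2 - 4212ab + 384c^2 + 384bc^2 - 432ac^2 + 192c + 192bc - 216ac - 1920 - 1920b + 2160a + 864b^2c + 864b^3c - 972ab^2c - 1728b^2 - 1728b^3 + 1944ab^2 - 1440ab^2 - 1440ab^3 + 1620a^2b^2 - 288bc^2 - 288b^2c^2 + 324abc^2    [distributive law]
= -731a^2c + 844a^2bc - 99a^3c + 2318a^2 - 6958a^2b + 2843a^3 - 2440a^3b + 315a^4 + 1514abc - 1644ab^2c - 3316ab + 5928ab^2 + 3540a^2b^2 - 384ac^2 + 372abc^2 - 54a^2c^2 + 512ac - 2368a - 1104bc - 432b^2c + 1824b + 2016b^2 + 384c^2 + 96bc^2 + 192c - 1920 + 864b^3c - 1728b^3 - 1440ab^3 - 288b^2c^2    [combine like terms]

-731a^2c + 844a^2bc - 99a^3c + 2318a^2 - 6958a^2b + 2843a^3 - 2440a^3b + 315a^4 + 1514abc - 1644ab^2c - 3316ab + 5928ab^2 + 3540a^2b^2 - 384ac^2 + 372abc^2 - 54a^2c^2 + 512ac - 2368a - 1104bc - 432b^2c + 1824b + 2016b^2 + 384c^2 + 96bc^2 + 192c - 1920 + 864b^3c - 1728b^3 - 1440ab^3 - 288b^2c^2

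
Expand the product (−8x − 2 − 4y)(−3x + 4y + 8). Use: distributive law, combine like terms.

(−8x − 2 − 4y)(−3x + 4y + 8)
= 24x^2 − 32xy − 64x + 6x − 8y − 16 + 12xy − 16y^2 − 32y    [distributive law]
= 24x^2 − 20xy − 58x − 40y − 16 − 16y^2    [combine like terms]

24x^2 − 20xy − 58x − 40y − 16 − 16y^2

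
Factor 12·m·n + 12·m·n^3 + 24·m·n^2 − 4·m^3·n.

4·m·n(3 + 3·n^2 + 6·n − m^2)

12·m·n + 12·m·n^3 + 24·m·n^2 − 4·m^3·n
= 4(3·m·n + 3·m·n^3 + 6·m·n^2 − m^3·n)    [factor out 4]
= 4·m·n(3 + 3·n^2 + 6·n − m^2)    [factor out m·n]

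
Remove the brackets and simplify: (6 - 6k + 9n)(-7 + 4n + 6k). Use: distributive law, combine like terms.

-42 - 39n + 78k + 30kn - 36k^2 + 36n^2

(6 - 6k + 9n)(-7 + 4n + 6k)
= -42 + 24n + 36k + 42k - 24kn - 36k^2 - 63n + 36n^2 + 54kn    [distributive law]
= -42 - 39n + 78k + 30kn - 36k^2 + 36n^2    [combine like terms]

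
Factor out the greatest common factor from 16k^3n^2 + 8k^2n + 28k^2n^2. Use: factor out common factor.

16k^3n^2 + 8k^2n + 28k^2n^2
= 4(4k^3n^2 + 2k^2n + 7k^2n^2)    [factor out 4]
= 4k^2n(4kn + 2 + 7n)    [factor out k^2n]

4k^2n(4kn + 2 + 7n)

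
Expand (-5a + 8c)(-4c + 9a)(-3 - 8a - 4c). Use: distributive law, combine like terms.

-276ac - 556a^2c - 112ac^2 + 135a^2 + 360a^3 + 96c^2 + 128c^3

(-5a + 8c)(-4c + 9a)(-3 - 8a - 4c)
= (20ac - 45a^2 - 32c^2 + 72ac)(-3 - 8a - 4c)    [distributive law]
= (92ac - 45a^2 - 32c^2)(-3 - 8a - 4c)    [combine like terms]
= -276ac - 736a^2c - 368ac^2 + 135a^2 + 360a^3 + 180a^2c + 96c^2 + 256ac^2 + 128c^3    [distributive law]
= -276ac - 556a^2c - 112ac^2 + 135a^2 + 360a^3 + 96c^2 + 128c^3    [combine like terms]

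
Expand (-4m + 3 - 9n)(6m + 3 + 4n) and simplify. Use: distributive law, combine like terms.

-24m^2 + 6m - 70mn + 9 - 15n - 36n^2

(-4m + 3 - 9n)(6m + 3 + 4n)
= -24m^2 - 12m - 16mn + 18m + 9 + 12n - 54mn - 27n - 36n^2    [distributive law]
= -24m^2 + 6m - 70mn + 9 - 15n - 36n^2    [combine like terms]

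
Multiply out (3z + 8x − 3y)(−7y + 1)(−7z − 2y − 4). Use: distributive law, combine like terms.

147yz^2 − 105y^2z + 99yz − 21z^2 − 12z + 392xyz + 112xy^2 + 208xy − 56xz − 32x − 42y^3 − 78y^2 + 12y

(3z + 8x − 3y)(−7y + 1)(−7z − 2y − 4)
= (−21yz + 3z − 56xy + 8x + 21y^2 − 3y)(−7z − 2y − 4)    [distributive law]
= 147yz^2 + 42y^2z + 84yz − 21z^2 − 6yz − 12z + 392xyz + 112xy^2 + 224xy − 56xz − 16xy − 32x − 147y^2z − 42y^3 − 84y^2 + 21yz + 6y^2 + 12y    [distributive law]
= 147yz^2 − 105y^2z + 99yz − 21z^2 − 12z + 392xyz + 112xy^2 + 208xy − 56xz − 32x − 42y^3 − 78y^2 + 12y    [combine like terms]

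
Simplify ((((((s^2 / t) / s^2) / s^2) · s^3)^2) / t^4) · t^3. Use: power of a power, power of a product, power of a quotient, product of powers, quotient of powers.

s^2·t^(-3)

((((((s^2 / t) / s^2) / s^2) · s^3)^2) / t^4) · t^3
= ((((((s^2 / t) / s^2) / s^2)^2) · ((s^3)^2)) / t^4) · t^3    [power of a product]
= ((((((s^2 / t) / s^2)^2) / ((s^2)^2)) · ((s^3)^2)) / t^4) · t^3    [power of a quotient]
= ((((((s^2 / t)^2) / ((s^2)^2)) / ((s^2)^2)) · ((s^3)^2)) / t^4) · t^3    [power of a quotient]
= (((((((s^2)^2) / (t^2)) / ((s^2)^2)) / ((s^2)^2)) · ((s^3)^2)) / t^4) · t^3    [power of a quotient]
= (((((s^4 / (t^2)) / ((s^2)^2)) / ((s^2)^2)) · ((s^3)^2)) / t^4) · t^3    [power of a power]
= (((((s^4 / t^2) / s^4) / ((s^2)^2)) · ((s^3)^2)) / t^4) · t^3    [power of a power]
= (((((s^4 / t^2) / s^4) / s^4) · ((s^3)^2)) / t^4) · t^3    [power of a power]
= (((((s^4 / t^2) / s^4) / s^4) · s^6) / t^4) · t^3    [power of a power]
= s^2·t^(-3)    [quotient of powers; product of powers]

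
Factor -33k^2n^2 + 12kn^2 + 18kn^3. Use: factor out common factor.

-33k^2n^2 + 12kn^2 + 18kn^3
= 3(-11k^2n^2 + 4kn^2 + 6kn^3)    [factor out 3]
= 3kn^2(-11k + 4 + 6n)    [factor out kn^2]

3kn^2(-11k + 4 + 6n)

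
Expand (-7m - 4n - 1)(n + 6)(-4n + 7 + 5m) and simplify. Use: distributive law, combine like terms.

8mn² - 6mn - 35m²n - 324m - 210m² + 16n³ + 72n² - 151n - 42

(-7m - 4n - 1)(n + 6)(-4n + 7 + 5m)
= (-7mn - 42m - 4n² - 24n - n - 6)(-4n + 7 + 5m)    [distributive law]
= (-7mn - 42m - 4n² - 25n - 6)(-4n + 7 + 5m)    [combine like terms]
= 28mn² - 49mn - 35m²n + 168mn - 294m - 210m² + 16n³ - 28n² - 20mn² + 100n² - 175n - 125mn + 24n - 42 - 30m    [distributive law]
= 8mn² - 6mn - 35m²n - 324m - 210m² + 16n³ + 72n² - 151n - 42    [combine like terms]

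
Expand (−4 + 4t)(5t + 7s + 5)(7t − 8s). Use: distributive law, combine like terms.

(−4 + 4t)(5t + 7s + 5)(7t − 8s)
= (−20t − 28s − 20 + 20t^2 + 28st + 20t)(7t − 8s)    [distributive law]
= (−28s − 20 + 20t^2 + 28st)(7t − 8s)    [combine like terms]
= −196st + 224s^2 − 140t + 160s + 140t^3 − 160st^2 + 196st^2 − 224s^2t    [distributive law]
= −196st + 224s^2 − 140t + 160s + 140t^3 + 36st^2 − 224s^2t    [combine like terms]

−196st + 224s^2 − 140t + 160s + 140t^3 + 36st^2 − 224s^2t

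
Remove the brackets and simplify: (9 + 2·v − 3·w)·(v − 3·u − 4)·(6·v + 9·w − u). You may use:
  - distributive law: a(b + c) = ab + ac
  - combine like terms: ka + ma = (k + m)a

6·v² + 81·v·w − 163·u·v − 255·u·w + 27·u² − 216·v − 324·w + 36·u + 12·v³ − 38·u·v² + 3·u·v·w + 6·u²·v − 27·v·w² + 81·u·w² − 9·u²·w + 108·w²

(9 + 2·v − 3·w)·(v − 3·u − 4)·(6·v + 9·w − u)
= (9·v − 27·u − 36 + 2·v² − 6·u·v − 8·v − 3·v·w + 9·u·w + 12·w)·(6·v + 9·w − u)    [distributive law]
= (v − 27·u − 36 + 2·v² − 6·u·v − 3·v·w + 9·u·w + 12·w)·(6·v + 9·w − u)    [combine like terms]
= 6·v² + 9·v·w − u·v − 162·u·v − 243·u·w + 27·u² − 216·v − 324·w + 36·u + 12·v³ + 18·v²·w − 2·u·v² − 36·u·v² − 54·u·v·w + 6·u²·v − 18·v²·w − 27·v·w² + 3·u·v·w + 54·u·v·w + 81·u·w² − 9·u²·w + 72·v·w + 108·w² − 12·u·w    [distributive law]
= 6·v² + 81·v·w − 163·u·v − 255·u·w + 27·u² − 216·v − 324·w + 36·u + 12·v³ − 38·u·v² + 3·u·v·w + 6·u²·v − 27·v·w² + 81·u·w² − 9·u²·w + 108·w²    [combine like terms]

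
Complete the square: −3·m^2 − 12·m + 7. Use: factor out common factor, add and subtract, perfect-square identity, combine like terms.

−3·m^2 − 12·m + 7
= −3(m^2 + 4·m) + 7    [factor out -3 from the m-terms]
= −3(m^2 + 4·m + 4 − 4) + 7    [add and subtract 4 inside the bracket]
= −3(m + 2)^2 + 12 + 7    [perfect-square identity]
= −3(m + 2)^2 + 19    [combine constants]

−3(m + 2)^2 + 19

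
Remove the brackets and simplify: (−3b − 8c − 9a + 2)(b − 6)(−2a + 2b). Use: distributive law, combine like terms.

−12ab^2 − 6b^3 + 68ab + 40b^2 + 16abc − 16b^2c − 96ac + 96bc + 18a^2b − 108a^2 + 24a − 24b

(−3b − 8c − 9a + 2)(b − 6)(−2a + 2b)
= (−3b^2 + 18b − 8bc + 48c − 9ab + 54a + 2b − 12)(−2a + 2b)    [distributive law]
= (−3b^2 + 20b − 8bc + 48c − 9ab + 54a − 12)(−2a + 2b)    [combine like terms]
= 6ab^2 − 6b^3 − 40ab + 40b^2 + 16abc − 16b^2c − 96ac + 96bc + 18a^2b − 18ab^2 − 108a^2 + 108ab + 24a − 24b    [distributive law]
= −12ab^2 − 6b^3 + 68ab + 40b^2 + 16abc − 16b^2c − 96ac + 96bc + 18a^2b − 108a^2 + 24a − 24b    [combine like terms]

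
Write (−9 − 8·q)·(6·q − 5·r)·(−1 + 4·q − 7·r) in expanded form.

54·q − 168·q^2 + 518·q·r − 45·r − 315·r^2 − 192·q^3 + 496·q^2·r − 280·q·r^2

(−9 − 8·q)·(6·q − 5·r)·(−1 + 4·q − 7·r)
= (−54·q + 45·r − 48·q^2 + 40·q·r)·(−1 + 4·q − 7·r)    [distributive law]
= 54·q − 216·q^2 + 378·q·r − 45·r + 180·q·r − 315·r^2 + 48·q^2 − 192·q^3 + 336·q^2·r − 40·q·r + 160·q^2·r − 280·q·r^2    [distributive law]
= 54·q − 168·q^2 + 518·q·r − 45·r − 315·r^2 − 192·q^3 + 496·q^2·r − 280·q·r^2    [combine like terms]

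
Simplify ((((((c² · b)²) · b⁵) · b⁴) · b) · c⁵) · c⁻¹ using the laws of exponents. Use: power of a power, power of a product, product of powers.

b¹²·c⁸

((((((c² · b)²) · b⁵) · b⁴) · b) · c⁵) · c⁻¹
= (((((((c²)²) · (b²)) · b⁵) · b⁴) · b) · c⁵) · c⁻¹    [power of a product]
= (((((c⁴ · (b²)) · b⁵) · b⁴) · b) · c⁵) · c⁻¹    [power of a power]
= b¹²·c⁸    [product of powers]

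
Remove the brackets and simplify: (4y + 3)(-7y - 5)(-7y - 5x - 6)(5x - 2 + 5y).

1680xy^3 + 1883y^3 + 980y^4 + 700x^2y^2 + 3020xy^2 + 845y^2 + 1025x^2y + 1720xy - 252y + 375x^2 + 300x - 180

(4y + 3)(-7y - 5)(-7y - 5x - 6)(5x - 2 + 5y)
= (-28y^2 - 20y - 21y - 15)(-7y - 5x - 6)(5x - 2 + 5y)    [distributive law]
= (-28y^2 - 41y - 15)(-7y - 5x - 6)(5x - 2 + 5y)    [combine like terms]
= (196y^3 + 140xy^2 + 168y^2 + 287y^2 + 205xy + 246y + 105y + 75x + 90)(5x - 2 + 5y)    [distributive law]
= (196y^3 + 140xy^2 + 455y^2 + 205xy + 351y + 75x + 90)(5x - 2 + 5y)    [combine like terms]
= 980xy^3 - 392y^3 + 980y^4 + 700x^2y^2 - 280xy^2 + 700xy^3 + 2275xy^2 - 910y^2 + 2275y^3 + 1025x^2y - 410xy + 1025xy^2 + 1755xy - 702y + 1755y^2 + 375x^2 - 150x + 375xy + 450x - 180 + 450y    [distributive law]
= 1680xy^3 + 1883y^3 + 980y^4 + 700x^2y^2 + 3020xy^2 + 845y^2 + 1025x^2y + 1720xy - 252y + 375x^2 + 300x - 180    [combine like terms]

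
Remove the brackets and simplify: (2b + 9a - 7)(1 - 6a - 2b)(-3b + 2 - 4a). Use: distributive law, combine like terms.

(2b + 9a - 7)(1 - 6a - 2b)(-3b + 2 - 4a)
= (2b - 12ab - 4b^2 + 9a - 54a^2 - 18ab - 7 + 42a + 14b)(-3b + 2 - 4a)    [distributive law]
= (16b - 30ab - 4b^2 + 51a - 54a^2 - 7)(-3b + 2 - 4a)    [combine like terms]
= -48b^2 + 32b - 64ab + 90ab^2 - 60ab + 120a^2b + 12b^3 - 8b^2 + 16ab^2 - 153ab + 102a - 204a^2 + 162a^2b - 108a^2 + 216a^3 + 21b - 14 + 28a    [distributive law]
= -56b^2 + 53b - 277ab + 106ab^2 + 282a^2b + 12b^3 + 130a - 312a^2 + 216a^3 - 14    [combine like terms]

-56b^2 + 53b - 277ab + 106ab^2 + 282a^2b + 12b^3 + 130a - 312a^2 + 216a^3 - 14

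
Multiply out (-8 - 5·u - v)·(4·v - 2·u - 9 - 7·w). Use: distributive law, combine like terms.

-23·v + 61·u + 72 + 56·w - 18·u·v + 10·u^2 + 35·u·w - 4·v^2 + 7·v·w

(-8 - 5·u - v)·(4·v - 2·u - 9 - 7·w)
= -32·v + 16·u + 72 + 56·w - 20·u·v + 10·u^2 + 45·u + 35·u·w - 4·v^2 + 2·u·v + 9·v + 7·v·w    [distributive law]
= -23·v + 61·u + 72 + 56·w - 18·u·v + 10·u^2 + 35·u·w - 4·v^2 + 7·v·w    [combine like terms]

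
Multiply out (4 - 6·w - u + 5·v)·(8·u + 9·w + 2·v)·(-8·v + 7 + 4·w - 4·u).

-22·u·v + 224·u - 415·u·w - 184·u^2 - 25·v·w + 252·w - 234·w^2 + 6·v^2 + 56·v + 476·u·v·w - 12·u·w^2 + 196·u^2·w + 564·v·w^2 - 216·w^3 - 224·v^2·w - 88·u^2·v + 32·u^3 - 344·u·v^2 - 80·v^3

(4 - 6·w - u + 5·v)·(8·u + 9·w + 2·v)·(-8·v + 7 + 4·w - 4·u)
= (32·u + 36·w + 8·v - 48·u·w - 54·w^2 - 12·v·w - 8·u^2 - 9·u·w - 2·u·v + 40·u·v + 45·v·w + 10·v^2)·(-8·v + 7 + 4·w - 4·u)    [distributive law]
= (32·u + 36·w + 8·v - 57·u·w - 54·w^2 + 33·v·w - 8·u^2 + 38·u·v + 10·v^2)·(-8·v + 7 + 4·w - 4·u)    [combine like terms]
= -256·u·v + 224·u + 128·u·w - 128·u^2 - 288·v·w + 252·w + 144·w^2 - 144·u·w - 64·v^2 + 56·v + 32·v·w - 32·u·v + 456·u·v·w - 399·u·w - 228·u·w^2 + 228·u^2·w + 432·v·w^2 - 378·w^2 - 216·w^3 + 216·u·w^2 - 264·v^2·w + 231·v·w + 132·v·w^2 - 132·u·v·w + 64·u^2·v - 56·u^2 - 32·u^2·w + 32·u^3 - 304·u·v^2 + 266·u·v + 152·u·v·w - 152·u^2·v - 80·v^3 + 70·v^2 + 40·v^2·w - 40·u·v^2    [distributive law]
= -22·u·v + 224·u - 415·u·w - 184·u^2 - 25·v·w + 252·w - 234·w^2 + 6·v^2 + 56·v + 476·u·v·w - 12·u·w^2 + 196·u^2·w + 564·v·w^2 - 216·w^3 - 224·v^2·w - 88·u^2·v + 32·u^3 - 344·u·v^2 - 80·v^3    [combine like terms]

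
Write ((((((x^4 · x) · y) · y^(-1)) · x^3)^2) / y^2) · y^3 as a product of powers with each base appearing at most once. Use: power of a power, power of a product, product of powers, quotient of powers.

((((((x^4 · x) · y) · y^(-1)) · x^3)^2) / y^2) · y^3
= ((((((x^4 · x) · y) · y^(-1))^2) · ((x^3)^2)) / y^2) · y^3    [power of a product]
= ((((((x^4 · x) · y)^2) · ((y^(-1))^2)) · ((x^3)^2)) / y^2) · y^3    [power of a product]
= ((((((x^4 · x)^2) · (y^2)) · ((y^(-1))^2)) · ((x^3)^2)) / y^2) · y^3    [power of a product]
= (((((((x^4)^2) · (x^2)) · (y^2)) · ((y^(-1))^2)) · ((x^3)^2)) / y^2) · y^3    [power of a product]
= (((((x^8 · (x^2)) · (y^2)) · ((y^(-1))^2)) · ((x^3)^2)) / y^2) · y^3    [power of a power]
= ((((x^10 · (y^2)) · ((y^(-1))^2)) · ((x^3)^2)) / y^2) · y^3    [product of powers]
= ((((x^10 · y^2) · y^(-2)) · ((x^3)^2)) / y^2) · y^3    [power of a power]
= ((((x^10 · y^2) · y^(-2)) · x^6) / y^2) · y^3    [power of a power]
= x^16y    [quotient of powers; product of powers]

x^16y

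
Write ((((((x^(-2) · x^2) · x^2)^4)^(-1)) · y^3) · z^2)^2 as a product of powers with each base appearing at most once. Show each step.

x^(-16)y^6z^4

((((((x^(-2) · x^2) · x^2)^4)^(-1)) · y^3) · z^2)^2
= ((((((x^(-2) · x^2) · x^2)^4)^(-1)) · y^3)^2) · ((z^2)^2)    [power of a product]
= ((((((x^(-2) · x^2) · x^2)^4)^(-1))^2) · ((y^3)^2)) · ((z^2)^2)    [power of a product]
= (((((x^(-2) · x^2) · x^2)^4)^(-2)) · ((y^3)^2)) · ((z^2)^2)    [power of a power]
= ((((x^(-2) · x^2) · x^2)^(-8)) · ((y^3)^2)) · ((z^2)^2)    [power of a power]
= ((((x^(-2) · x^2)^(-8)) · ((x^2)^(-8))) · ((y^3)^2)) · ((z^2)^2)    [power of a product]
= (((((x^(-2))^(-8)) · ((x^2)^(-8))) · ((x^2)^(-8))) · ((y^3)^2)) · ((z^2)^2)    [power of a product]
= (((x^16 · ((x^2)^(-8))) · ((x^2)^(-8))) · ((y^3)^2)) · ((z^2)^2)    [power of a power]
= (((x^16 · x^(-16)) · ((x^2)^(-8))) · ((y^3)^2)) · ((z^2)^2)    [power of a power]
= ((x^0 · ((x^2)^(-8))) · ((y^3)^2)) · ((z^2)^2)    [product of powers]
= ((x^0 · x^(-16)) · ((y^3)^2)) · ((z^2)^2)    [power of a power]
= (x^(-16) · ((y^3)^2)) · ((z^2)^2)    [product of powers]
= (x^(-16) · y^6) · ((z^2)^2)    [power of a power]
= (x^(-16) · y^6) · z^4    [power of a power]
= x^(-16)y^6z^4    [rearrange]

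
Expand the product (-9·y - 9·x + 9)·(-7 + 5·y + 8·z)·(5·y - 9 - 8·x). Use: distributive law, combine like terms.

945·y^2 - 1287·y - 144·x·y - 225·y^3 + 135·x·y^2 - 360·y^2·z + 1008·y·z + 216·x·y·z - 63·x - 504·x^2 + 360·x^2·y + 72·x·z + 576·x^2·z + 567 - 648·z

(-9·y - 9·x + 9)·(-7 + 5·y + 8·z)·(5·y - 9 - 8·x)
= (63·y - 45·y^2 - 72·y·z + 63·x - 45·x·y - 72·x·z - 63 + 45·y + 72·z)·(5·y - 9 - 8·x)    [distributive law]
= (108·y - 45·y^2 - 72·y·z + 63·x - 45·x·y - 72·x·z - 63 + 72·z)·(5·y - 9 - 8·x)    [combine like terms]
= 540·y^2 - 972·y - 864·x·y - 225·y^3 + 405·y^2 + 360·x·y^2 - 360·y^2·z + 648·y·z + 576·x·y·z + 315·x·y - 567·x - 504·x^2 - 225·x·y^2 + 405·x·y + 360·x^2·y - 360·x·y·z + 648·x·z + 576·x^2·z - 315·y + 567 + 504·x + 360·y·z - 648·z - 576·x·z    [distributive law]
= 945·y^2 - 1287·y - 144·x·y - 225·y^3 + 135·x·y^2 - 360·y^2·z + 1008·y·z + 216·x·y·z - 63·x - 504·x^2 + 360·x^2·y + 72·x·z + 576·x^2·z + 567 - 648·z    [combine like terms]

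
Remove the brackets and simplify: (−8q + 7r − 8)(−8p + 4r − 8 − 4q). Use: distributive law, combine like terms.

64pq − 60qr + 96q + 32q^2 − 56pr + 28r^2 − 88r + 64p + 64

(−8q + 7r − 8)(−8p + 4r − 8 − 4q)
= 64pq − 32qr + 64q + 32q^2 − 56pr + 28r^2 − 56r − 28qr + 64p − 32r + 64 + 32q    [distributive law]
= 64pq − 60qr + 96q + 32q^2 − 56pr + 28r^2 − 88r + 64p + 64    [combine like terms]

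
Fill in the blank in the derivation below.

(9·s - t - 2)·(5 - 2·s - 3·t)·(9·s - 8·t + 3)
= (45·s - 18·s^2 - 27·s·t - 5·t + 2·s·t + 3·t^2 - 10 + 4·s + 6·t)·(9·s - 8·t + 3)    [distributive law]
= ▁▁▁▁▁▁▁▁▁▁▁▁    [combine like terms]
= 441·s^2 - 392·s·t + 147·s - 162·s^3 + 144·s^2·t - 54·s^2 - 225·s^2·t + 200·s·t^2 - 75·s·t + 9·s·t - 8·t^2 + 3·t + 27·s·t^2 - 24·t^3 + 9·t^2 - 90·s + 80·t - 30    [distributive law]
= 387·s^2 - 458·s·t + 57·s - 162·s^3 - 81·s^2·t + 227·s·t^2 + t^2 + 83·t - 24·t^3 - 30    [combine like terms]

After combine like terms, the bracketed line is:

(49·s - 18·s^2 - 25·s·t + t + 3·t^2 - 10)·(9·s - 8·t + 3)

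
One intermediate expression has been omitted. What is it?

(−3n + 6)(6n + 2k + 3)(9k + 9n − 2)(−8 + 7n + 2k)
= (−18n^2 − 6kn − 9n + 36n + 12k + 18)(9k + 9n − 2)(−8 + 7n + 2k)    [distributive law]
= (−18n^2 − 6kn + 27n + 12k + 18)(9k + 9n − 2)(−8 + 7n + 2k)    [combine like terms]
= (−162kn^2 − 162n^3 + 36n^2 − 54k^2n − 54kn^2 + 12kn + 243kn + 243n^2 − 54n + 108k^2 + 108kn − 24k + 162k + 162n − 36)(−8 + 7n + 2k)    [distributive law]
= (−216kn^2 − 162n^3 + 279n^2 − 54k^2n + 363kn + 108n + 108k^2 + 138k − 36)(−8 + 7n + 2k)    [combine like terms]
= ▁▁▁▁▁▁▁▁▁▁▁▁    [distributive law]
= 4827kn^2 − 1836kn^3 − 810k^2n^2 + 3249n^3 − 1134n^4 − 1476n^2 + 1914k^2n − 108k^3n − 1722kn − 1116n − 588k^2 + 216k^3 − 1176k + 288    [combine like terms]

By distributive law:

1728kn^2 − 1512kn^3 − 432k^2n^2 + 1296n^3 − 1134n^4 − 324kn^3 − 2232n^2 + 1953n^3 + 558kn^2 + 432k^2n − 378k^2n^2 − 108k^3n − 2904kn + 2541kn^2 + 726k^2n − 864n + 756n^2 + 216kn − 864k^2 + 756k^2n + 216k^3 − 1104k + 966kn + 276k^2 + 288 − 252n − 72k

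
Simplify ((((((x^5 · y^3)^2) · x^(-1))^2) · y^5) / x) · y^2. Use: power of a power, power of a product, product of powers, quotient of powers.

((((((x^5 · y^3)^2) · x^(-1))^2) · y^5) / x) · y^2
= ((((((x^5 · y^3)^2)^2) · ((x^(-1))^2)) · y^5) / x) · y^2    [power of a product]
= (((((x^5 · y^3)^4) · ((x^(-1))^2)) · y^5) / x) · y^2    [power of a power]
= ((((((x^5)^4) · ((y^3)^4)) · ((x^(-1))^2)) · y^5) / x) · y^2    [power of a product]
= ((((x^20 · ((y^3)^4)) · ((x^(-1))^2)) · y^5) / x) · y^2    [power of a power]
= ((((x^20 · y^12) · ((x^(-1))^2)) · y^5) / x) · y^2    [power of a power]
= ((((x^20 · y^12) · x^(-2)) · y^5) / x) · y^2    [power of a power]
= x^17·y^19    [quotient of powers; product of powers]

x^17·y^19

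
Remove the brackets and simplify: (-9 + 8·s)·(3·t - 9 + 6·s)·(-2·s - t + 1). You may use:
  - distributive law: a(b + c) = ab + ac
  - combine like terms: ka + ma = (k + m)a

(-9 + 8·s)·(3·t - 9 + 6·s)·(-2·s - t + 1)
= (-27·t + 81 - 54·s + 24·s·t - 72·s + 48·s²)·(-2·s - t + 1)    [distributive law]
= (-27·t + 81 - 126·s + 24·s·t + 48·s²)·(-2·s - t + 1)    [combine like terms]
= 54·s·t + 27·t² - 27·t - 162·s - 81·t + 81 + 252·s² + 126·s·t - 126·s - 48·s²·t - 24·s·t² + 24·s·t - 96·s³ - 48·s²·t + 48·s²    [distributive law]
= 204·s·t + 27·t² - 108·t - 288·s + 81 + 300·s² - 96·s²·t - 24·s·t² - 96·s³    [combine like terms]

204·s·t + 27·t² - 108·t - 288·s + 81 + 300·s² - 96·s²·t - 24·s·t² - 96·s³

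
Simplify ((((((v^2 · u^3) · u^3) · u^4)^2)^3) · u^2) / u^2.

((((((v^2 · u^3) · u^3) · u^4)^2)^3) · u^2) / u^2
= (((((v^2 · u^3) · u^3) · u^4)^6) · u^2) / u^2    [power of a power]
= (((((v^2 · u^3) · u^3)^6) · ((u^4)^6)) · u^2) / u^2    [power of a product]
= (((((v^2 · u^3)^6) · ((u^3)^6)) · ((u^4)^6)) · u^2) / u^2    [power of a product]
= ((((((v^2)^6) · ((u^3)^6)) · ((u^3)^6)) · ((u^4)^6)) · u^2) / u^2    [power of a product]
= ((((v^12 · ((u^3)^6)) · ((u^3)^6)) · ((u^4)^6)) · u^2) / u^2    [power of a power]
= ((((v^12 · u^18) · ((u^3)^6)) · ((u^4)^6)) · u^2) / u^2    [power of a power]
= ((((v^12 · u^18) · u^18) · ((u^4)^6)) · u^2) / u^2    [power of a power]
= ((((v^12 · u^18) · u^18) · u^24) · u^2) / u^2    [power of a power]
= u^60v^12    [quotient of powers; product of powers]

u^60v^12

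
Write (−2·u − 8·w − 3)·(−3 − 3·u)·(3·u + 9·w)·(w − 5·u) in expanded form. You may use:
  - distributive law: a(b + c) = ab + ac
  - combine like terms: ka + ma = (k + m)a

(−2·u − 8·w − 3)·(−3 − 3·u)·(3·u + 9·w)·(w − 5·u)
= (6·u + 6·u² + 24·w + 24·u·w + 9 + 9·u)·(3·u + 9·w)·(w − 5·u)    [distributive law]
= (15·u + 6·u² + 24·w + 24·u·w + 9)·(3·u + 9·w)·(w − 5·u)    [combine like terms]
= (45·u² + 135·u·w + 18·u³ + 54·u²·w + 72·u·w + 216·w² + 72·u²·w + 216·u·w² + 27·u + 81·w)·(w − 5·u)    [distributive law]
= (45·u² + 207·u·w + 18·u³ + 126·u²·w + 216·w² + 216·u·w² + 27·u + 81·w)·(w − 5·u)    [combine like terms]
= 45·u²·w − 225·u³ + 207·u·w² − 1035·u²·w + 18·u³·w − 90·u⁴ + 126·u²·w² − 630·u³·w + 216·w³ − 1080·u·w² + 216·u·w³ − 1080·u²·w² + 27·u·w − 135·u² + 81·w² − 405·u·w    [distributive law]
= −990·u²·w − 225·u³ − 873·u·w² − 612·u³·w − 90·u⁴ − 954·u²·w² + 216·w³ + 216·u·w³ − 378·u·w − 135·u² + 81·w²    [combine like terms]

−990·u²·w − 225·u³ − 873·u·w² − 612·u³·w − 90·u⁴ − 954·u²·w² + 216·w³ + 216·u·w³ − 378·u·w − 135·u² + 81·w²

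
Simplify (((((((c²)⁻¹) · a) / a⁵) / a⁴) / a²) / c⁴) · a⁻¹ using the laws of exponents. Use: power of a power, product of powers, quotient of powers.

a⁻¹¹·c⁻⁶

(((((((c²)⁻¹) · a) / a⁵) / a⁴) / a²) / c⁴) · a⁻¹
= (((((c⁻² · a) / a⁵) / a⁴) / a²) / c⁴) · a⁻¹    [power of a power]
= a⁻¹¹·c⁻⁶    [quotient of powers; product of powers]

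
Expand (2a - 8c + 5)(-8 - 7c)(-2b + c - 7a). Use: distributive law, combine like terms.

32ab - 219ac + 112a² + 28abc - 406ac² + 98a²c - 58bc + 29c² - 112bc² + 56c³ + 80b - 40c + 280a

(2a - 8c + 5)(-8 - 7c)(-2b + c - 7a)
= (-16a - 14ac + 64c + 56c² - 40 - 35c)(-2b + c - 7a)    [distributive law]
= (-16a - 14ac + 29c + 56c² - 40)(-2b + c - 7a)    [combine like terms]
= 32ab - 16ac + 112a² + 28abc - 14ac² + 98a²c - 58bc + 29c² - 203ac - 112bc² + 56c³ - 392ac² + 80b - 40c + 280a    [distributive law]
= 32ab - 219ac + 112a² + 28abc - 406ac² + 98a²c - 58bc + 29c² - 112bc² + 56c³ + 80b - 40c + 280a    [combine like terms]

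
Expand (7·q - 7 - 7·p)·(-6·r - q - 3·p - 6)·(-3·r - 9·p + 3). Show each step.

(7·q - 7 - 7·p)·(-6·r - q - 3·p - 6)·(-3·r - 9·p + 3)
= (-42·q·r - 7·q² - 21·p·q - 42·q + 42·r + 7·q + 21·p + 42 + 42·p·r + 7·p·q + 21·p² + 42·p)·(-3·r - 9·p + 3)    [distributive law]
= (-42·q·r - 7·q² - 14·p·q - 35·q + 42·r + 63·p + 42 + 42·p·r + 21·p²)·(-3·r - 9·p + 3)    [combine like terms]
= 126·q·r² + 378·p·q·r - 126·q·r + 21·q²·r + 63·p·q² - 21·q² + 42·p·q·r + 126·p²·q - 42·p·q + 105·q·r + 315·p·q - 105·q - 126·r² - 378·p·r + 126·r - 189·p·r - 567·p² + 189·p - 126·r - 378·p + 126 - 126·p·r² - 378·p²·r + 126·p·r - 63·p²·r - 189·p³ + 63·p²    [distributive law]
= 126·q·r² + 420·p·q·r - 21·q·r + 21·q²·r + 63·p·q² - 21·q² + 126·p²·q + 273·p·q - 105·q - 126·r² - 441·p·r - 504·p² - 189·p + 126 - 126·p·r² - 441·p²·r - 189·p³    [combine like terms]

126·q·r² + 420·p·q·r - 21·q·r + 21·q²·r + 63·p·q² - 21·q² + 126·p²·q + 273·p·q - 105·q - 126·r² - 441·p·r - 504·p² - 189·p + 126 - 126·p·r² - 441·p²·r - 189·p³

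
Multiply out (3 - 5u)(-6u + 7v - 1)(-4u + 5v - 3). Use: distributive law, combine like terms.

-38u² - 44uv + 51u + 105v² - 78v + 9 - 120u³ + 290u²v - 175uv²

(3 - 5u)(-6u + 7v - 1)(-4u + 5v - 3)
= (-18u + 21v - 3 + 30u² - 35uv + 5u)(-4u + 5v - 3)    [distributive law]
= (-13u + 21v - 3 + 30u² - 35uv)(-4u + 5v - 3)    [combine like terms]
= 52u² - 65uv + 39u - 84uv + 105v² - 63v + 12u - 15v + 9 - 120u³ + 150u²v - 90u² + 140u²v - 175uv² + 105uv    [distributive law]
= -38u² - 44uv + 51u + 105v² - 78v + 9 - 120u³ + 290u²v - 175uv²    [combine like terms]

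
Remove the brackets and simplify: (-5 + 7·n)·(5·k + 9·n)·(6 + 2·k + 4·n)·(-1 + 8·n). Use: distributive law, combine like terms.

(-5 + 7·n)·(5·k + 9·n)·(6 + 2·k + 4·n)·(-1 + 8·n)
= (-25·k - 45·n + 35·k·n + 63·n²)·(6 + 2·k + 4·n)·(-1 + 8·n)    [distributive law]
= (-150·k - 50·k² - 100·k·n - 270·n - 90·k·n - 180·n² + 210·k·n + 70·k²·n + 140·k·n² + 378·n² + 126·k·n² + 252·n³)·(-1 + 8·n)    [distributive law]
= (-150·k - 50·k² + 20·k·n - 270·n + 198·n² + 70·k²·n + 266·k·n² + 252·n³)·(-1 + 8·n)    [combine like terms]
= 150·k - 1200·k·n + 50·k² - 400·k²·n - 20·k·n + 160·k·n² + 270·n - 2160·n² - 198·n² + 1584·n³ - 70·k²·n + 560·k²·n² - 266·k·n² + 2128·k·n³ - 252·n³ + 2016·n⁴    [distributive law]
= 150·k - 1220·k·n + 50·k² - 470·k²·n - 106·k·n² + 270·n - 2358·n² + 1332·n³ + 560·k²·n² + 2128·k·n³ + 2016·n⁴    [combine like terms]

150·k - 1220·k·n + 50·k² - 470·k²·n - 106·k·n² + 270·n - 2358·n² + 1332·n³ + 560·k²·n² + 2128·k·n³ + 2016·n⁴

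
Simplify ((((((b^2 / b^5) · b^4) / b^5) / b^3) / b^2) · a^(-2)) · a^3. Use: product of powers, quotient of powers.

ab^(-9)

((((((b^2 / b^5) · b^4) / b^5) / b^3) / b^2) · a^(-2)) · a^3
= (((((b^(-3) · b^4) / b^5) / b^3) / b^2) · a^(-2)) · a^3    [quotient of powers]
= ((((b / b^5) / b^3) / b^2) · a^(-2)) · a^3    [product of powers]
= (((b^(-4) / b^3) / b^2) · a^(-2)) · a^3    [quotient of powers]
= ((b^(-7) / b^2) · a^(-2)) · a^3    [quotient of powers]
= (b^(-9) · a^(-2)) · a^3    [quotient of powers]
= ab^(-9)    [product of powers]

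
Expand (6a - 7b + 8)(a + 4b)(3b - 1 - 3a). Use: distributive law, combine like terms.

(6a - 7b + 8)(a + 4b)(3b - 1 - 3a)
= (6a² + 24ab - 7ab - 28b² + 8a + 32b)(3b - 1 - 3a)    [distributive law]
= (6a² + 17ab - 28b² + 8a + 32b)(3b - 1 - 3a)    [combine like terms]
= 18a²b - 6a² - 18a³ + 51ab² - 17ab - 51a²b - 84b³ + 28b² + 84ab² + 24ab - 8a - 24a² + 96b² - 32b - 96ab    [distributive law]
= -33a²b - 30a² - 18a³ + 135ab² - 89ab - 84b³ + 124b² - 8a - 32b    [combine like terms]

-33a²b - 30a² - 18a³ + 135ab² - 89ab - 84b³ + 124b² - 8a - 32b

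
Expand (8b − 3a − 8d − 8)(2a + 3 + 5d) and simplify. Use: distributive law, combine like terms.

16ab + 24b + 40bd − 6a^2 − 25a − 31ad − 64d − 40d^2 − 24

(8b − 3a − 8d − 8)(2a + 3 + 5d)
= 16ab + 24b + 40bd − 6a^2 − 9a − 15ad − 16ad − 24d − 40d^2 − 16a − 24 − 40d    [distributive law]
= 16ab + 24b + 40bd − 6a^2 − 25a − 31ad − 64d − 40d^2 − 24    [combine like terms]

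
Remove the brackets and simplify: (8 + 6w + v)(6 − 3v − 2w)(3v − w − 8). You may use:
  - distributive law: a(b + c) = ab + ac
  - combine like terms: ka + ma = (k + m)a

(8 + 6w + v)(6 − 3v − 2w)(3v − w − 8)
= (48 − 24v − 16w + 36w − 18vw − 12w^2 + 6v − 3v^2 − 2vw)(3v − w − 8)    [distributive law]
= (48 − 18v + 20w − 20vw − 12w^2 − 3v^2)(3v − w − 8)    [combine like terms]
= 144v − 48w − 384 − 54v^2 + 18vw + 144v + 60vw − 20w^2 − 160w − 60v^2w + 20vw^2 + 160vw − 36vw^2 + 12w^3 + 96w^2 − 9v^3 + 3v^2w + 24v^2    [distributive law]
= 288v − 208w − 384 − 30v^2 + 238vw + 76w^2 − 57v^2w − 16vw^2 + 12w^3 − 9v^3    [combine like terms]

288v − 208w − 384 − 30v^2 + 238vw + 76w^2 − 57v^2w − 16vw^2 + 12w^3 − 9v^3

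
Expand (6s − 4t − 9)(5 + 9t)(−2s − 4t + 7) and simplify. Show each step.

−60s² + 460st + 300s − 108s²t − 144st² + 152t² − 527t + 144t³ − 315

(6s − 4t − 9)(5 + 9t)(−2s − 4t + 7)
= (30s + 54st − 20t − 36t² − 45 − 81t)(−2s − 4t + 7)    [distributive law]
= (30s + 54st − 101t − 36t² − 45)(−2s − 4t + 7)    [combine like terms]
= −60s² − 120st + 210s − 108s²t − 216st² + 378st + 202st + 404t² − 707t + 72st² + 144t³ − 252t² + 90s + 180t − 315    [distributive law]
= −60s² + 460st + 300s − 108s²t − 144st² + 152t² − 527t + 144t³ − 315    [combine like terms]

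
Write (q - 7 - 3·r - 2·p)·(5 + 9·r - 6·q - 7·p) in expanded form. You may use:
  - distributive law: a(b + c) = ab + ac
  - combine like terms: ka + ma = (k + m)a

47·q + 27·q·r - 6·q² + 5·p·q - 35 - 78·r + 39·p - 27·r² + 3·p·r + 14·p²

(q - 7 - 3·r - 2·p)·(5 + 9·r - 6·q - 7·p)
= 5·q + 9·q·r - 6·q² - 7·p·q - 35 - 63·r + 42·q + 49·p - 15·r - 27·r² + 18·q·r + 21·p·r - 10·p - 18·p·r + 12·p·q + 14·p²    [distributive law]
= 47·q + 27·q·r - 6·q² + 5·p·q - 35 - 78·r + 39·p - 27·r² + 3·p·r + 14·p²    [combine like terms]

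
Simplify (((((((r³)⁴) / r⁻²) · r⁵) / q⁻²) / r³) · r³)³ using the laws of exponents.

q⁶·r⁵⁷

(((((((r³)⁴) / r⁻²) · r⁵) / q⁻²) / r³) · r³)³
= (((((((r³)⁴) / r⁻²) · r⁵) / q⁻²) / r³)³) · ((r³)³)    [power of a product]
= (((((((r³)⁴) / r⁻²) · r⁵) / q⁻²)³) / ((r³)³)) · ((r³)³)    [power of a quotient]
= (((((((r³)⁴) / r⁻²) · r⁵)³) / ((q⁻²)³)) / ((r³)³)) · ((r³)³)    [power of a quotient]
= (((((((r³)⁴) / r⁻²)³) · ((r⁵)³)) / ((q⁻²)³)) / ((r³)³)) · ((r³)³)    [power of a product]
= (((((((r³)⁴)³) / ((r⁻²)³)) · ((r⁵)³)) / ((q⁻²)³)) / ((r³)³)) · ((r³)³)    [power of a quotient]
= ((((((r³)¹²) / ((r⁻²)³)) · ((r⁵)³)) / ((q⁻²)³)) / ((r³)³)) · ((r³)³)    [power of a power]
= ((((r³⁶ / ((r⁻²)³)) · ((r⁵)³)) / ((q⁻²)³)) / ((r³)³)) · ((r³)³)    [power of a power]
= ((((r³⁶ / r⁻⁶) · ((r⁵)³)) / ((q⁻²)³)) / ((r³)³)) · ((r³)³)    [power of a power]
= (((r⁴² · ((r⁵)³)) / ((q⁻²)³)) / ((r³)³)) · ((r³)³)    [quotient of powers]
= (((r⁴² · r¹⁵) / ((q⁻²)³)) / ((r³)³)) · ((r³)³)    [power of a power]
= ((r⁵⁷ / ((q⁻²)³)) / ((r³)³)) · ((r³)³)    [product of powers]
= ((r⁵⁷ / q⁻⁶) / ((r³)³)) · ((r³)³)    [power of a power]
= ((r⁵⁷ / q⁻⁶) / r⁹) · ((r³)³)    [power of a power]
= ((r⁵⁷ / q⁻⁶) / r⁹) · r⁹    [power of a power]
= q⁶·r⁵⁷    [quotient of powers; product of powers]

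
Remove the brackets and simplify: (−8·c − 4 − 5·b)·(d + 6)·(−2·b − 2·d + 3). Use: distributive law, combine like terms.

16·b·c·d + 16·c·d² + 72·c·d + 96·b·c − 144·c + 53·b·d + 8·d² + 36·d − 42·b − 72 + 10·b²·d + 10·b·d² + 60·b²

(−8·c − 4 − 5·b)·(d + 6)·(−2·b − 2·d + 3)
= (−8·c·d − 48·c − 4·d − 24 − 5·b·d − 30·b)·(−2·b − 2·d + 3)    [distributive law]
= 16·b·c·d + 16·c·d² − 24·c·d + 96·b·c + 96·c·d − 144·c + 8·b·d + 8·d² − 12·d + 48·b + 48·d − 72 + 10·b²·d + 10·b·d² − 15·b·d + 60·b² + 60·b·d − 90·b    [distributive law]
= 16·b·c·d + 16·c·d² + 72·c·d + 96·b·c − 144·c + 53·b·d + 8·d² + 36·d − 42·b − 72 + 10·b²·d + 10·b·d² + 60·b²    [combine like terms]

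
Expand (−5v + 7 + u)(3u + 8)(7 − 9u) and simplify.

(−5v + 7 + u)(3u + 8)(7 − 9u)
= (−15uv − 40v + 21u + 56 + 3u² + 8u)(7 − 9u)    [distributive law]
= (−15uv − 40v + 29u + 56 + 3u²)(7 − 9u)    [combine like terms]
= −105uv + 135u²v − 280v + 360uv + 203u − 261u² + 392 − 504u + 21u² − 27u³    [distributive law]
= 255uv + 135u²v − 280v − 301u − 240u² + 392 − 27u³    [combine like terms]

255uv + 135u²v − 280v − 301u − 240u² + 392 − 27u³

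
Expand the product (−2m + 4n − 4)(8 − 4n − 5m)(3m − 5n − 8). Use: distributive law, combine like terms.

(−2m + 4n − 4)(8 − 4n − 5m)(3m − 5n − 8)
= (−16m + 8mn + 10m^2 + 32n − 16n^2 − 20mn − 32 + 16n + 20m)(3m − 5n − 8)    [distributive law]
= (4m − 12mn + 10m^2 + 48n − 16n^2 − 32)(3m − 5n − 8)    [combine like terms]
= 12m^2 − 20mn − 32m − 36m^2n + 60mn^2 + 96mn + 30m^3 − 50m^2n − 80m^2 + 144mn − 240n^2 − 384n − 48mn^2 + 80n^3 + 128n^2 − 96m + 160n + 256    [distributive law]
= −68m^2 + 220mn − 128m − 86m^2n + 12mn^2 + 30m^3 − 112n^2 − 224n + 80n^3 + 256    [combine like terms]

−68m^2 + 220mn − 128m − 86m^2n + 12mn^2 + 30m^3 − 112n^2 − 224n + 80n^3 + 256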